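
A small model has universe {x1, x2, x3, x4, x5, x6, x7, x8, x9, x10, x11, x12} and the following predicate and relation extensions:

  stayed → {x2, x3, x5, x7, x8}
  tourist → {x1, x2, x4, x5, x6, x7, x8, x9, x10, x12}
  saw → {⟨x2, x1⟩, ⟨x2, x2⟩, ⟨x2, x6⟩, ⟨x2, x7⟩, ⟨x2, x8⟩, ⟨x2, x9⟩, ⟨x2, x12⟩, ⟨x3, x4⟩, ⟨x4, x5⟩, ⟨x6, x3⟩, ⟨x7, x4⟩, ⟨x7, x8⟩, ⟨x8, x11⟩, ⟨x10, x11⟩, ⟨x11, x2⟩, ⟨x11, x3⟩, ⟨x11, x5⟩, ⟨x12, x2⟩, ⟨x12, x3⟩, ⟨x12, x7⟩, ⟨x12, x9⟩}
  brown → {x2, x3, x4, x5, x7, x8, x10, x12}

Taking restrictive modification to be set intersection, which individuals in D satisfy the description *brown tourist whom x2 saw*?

⟦whom x2 saw⟧ = {x : ⟨x2, x⟩ ∈ ⟦saw⟧} = {x1, x2, x6, x7, x8, x9, x12}
⟦tourist⟧ = {x1, x2, x4, x5, x6, x7, x8, x9, x10, x12}
… ∩ ⟦whom x2 saw⟧ = {x1, x2, x4, x5, x6, x7, x8, x9, x10, x12} ∩ {x1, x2, x6, x7, x8, x9, x12} = {x1, x2, x6, x7, x8, x9, x12}
… ∩ ⟦brown⟧ = {x1, x2, x6, x7, x8, x9, x12} ∩ {x2, x3, x4, x5, x7, x8, x10, x12} = {x2, x7, x8, x12}
So ⟦brown tourist whom x2 saw⟧ = {x2, x7, x8, x12}.

{x2, x7, x8, x12}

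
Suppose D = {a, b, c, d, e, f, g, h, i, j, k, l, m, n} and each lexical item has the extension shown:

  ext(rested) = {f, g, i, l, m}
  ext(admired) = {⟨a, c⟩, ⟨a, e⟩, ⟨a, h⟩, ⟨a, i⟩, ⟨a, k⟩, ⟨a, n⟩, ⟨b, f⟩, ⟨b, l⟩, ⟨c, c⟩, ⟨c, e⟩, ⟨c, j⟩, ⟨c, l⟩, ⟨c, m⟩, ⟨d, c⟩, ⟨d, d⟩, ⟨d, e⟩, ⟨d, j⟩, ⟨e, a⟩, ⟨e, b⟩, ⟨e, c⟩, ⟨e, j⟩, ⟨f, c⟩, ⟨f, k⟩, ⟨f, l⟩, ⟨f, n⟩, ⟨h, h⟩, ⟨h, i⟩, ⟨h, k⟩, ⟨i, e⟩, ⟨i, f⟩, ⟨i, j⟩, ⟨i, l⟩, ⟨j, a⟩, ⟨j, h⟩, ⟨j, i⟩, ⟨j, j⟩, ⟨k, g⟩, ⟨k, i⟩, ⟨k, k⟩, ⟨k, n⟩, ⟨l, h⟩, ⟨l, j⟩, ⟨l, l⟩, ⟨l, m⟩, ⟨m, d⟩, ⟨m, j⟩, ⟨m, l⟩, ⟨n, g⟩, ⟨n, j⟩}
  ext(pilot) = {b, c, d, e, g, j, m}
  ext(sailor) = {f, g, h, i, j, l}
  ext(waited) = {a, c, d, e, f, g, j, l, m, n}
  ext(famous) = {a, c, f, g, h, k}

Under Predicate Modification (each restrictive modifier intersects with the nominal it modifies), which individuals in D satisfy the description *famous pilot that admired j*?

⟦that admired j⟧ = {x : ⟨x, j⟩ ∈ ⟦admired⟧} = {c, d, e, i, j, l, m, n}
⟦pilot⟧ = {b, c, d, e, g, j, m}
… ∩ ⟦that admired j⟧ = {b, c, d, e, g, j, m} ∩ {c, d, e, i, j, l, m, n} = {c, d, e, j, m}
… ∩ ⟦famous⟧ = {c, d, e, j, m} ∩ {a, c, f, g, h, k} = {c}
So ⟦famous pilot that admired j⟧ = {c}.

{c}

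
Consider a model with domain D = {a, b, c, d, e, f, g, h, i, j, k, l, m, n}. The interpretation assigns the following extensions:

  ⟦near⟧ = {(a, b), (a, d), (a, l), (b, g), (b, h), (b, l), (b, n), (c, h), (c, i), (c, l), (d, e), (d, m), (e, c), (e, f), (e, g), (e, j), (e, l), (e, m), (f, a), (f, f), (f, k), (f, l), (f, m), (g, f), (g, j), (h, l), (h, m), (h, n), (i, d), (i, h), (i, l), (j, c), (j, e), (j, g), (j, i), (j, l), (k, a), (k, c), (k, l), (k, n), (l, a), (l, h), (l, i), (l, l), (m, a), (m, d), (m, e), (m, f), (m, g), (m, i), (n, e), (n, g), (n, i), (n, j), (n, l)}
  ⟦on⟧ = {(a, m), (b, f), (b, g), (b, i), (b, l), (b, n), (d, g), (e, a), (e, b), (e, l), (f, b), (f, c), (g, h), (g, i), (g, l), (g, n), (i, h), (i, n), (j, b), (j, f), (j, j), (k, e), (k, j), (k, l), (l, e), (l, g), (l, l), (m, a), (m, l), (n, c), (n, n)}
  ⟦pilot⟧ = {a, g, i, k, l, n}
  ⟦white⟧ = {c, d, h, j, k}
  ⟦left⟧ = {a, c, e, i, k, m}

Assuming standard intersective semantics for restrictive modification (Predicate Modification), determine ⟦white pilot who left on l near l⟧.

⟦who left⟧ = ⟦left⟧ = {a, c, e, i, k, m}
⟦on l⟧ = {x : ⟨x, l⟩ ∈ ⟦on⟧} = {b, e, g, k, l, m}
⟦near l⟧ = {x : ⟨x, l⟩ ∈ ⟦near⟧} = {a, b, c, e, f, h, i, j, k, l, n}
⟦pilot⟧ = {a, g, i, k, l, n}
… ∩ ⟦who left⟧ = {a, g, i, k, l, n} ∩ {a, c, e, i, k, m} = {a, i, k}
… ∩ ⟦on l⟧ = {a, i, k} ∩ {b, e, g, k, l, m} = {k}
… ∩ ⟦near l⟧ = {k} ∩ {a, b, c, e, f, h, i, j, k, l, n} = {k}
… ∩ ⟦white⟧ = {k} ∩ {c, d, h, j, k} = {k}
So ⟦white pilot who left on l near l⟧ = {k}.

{k}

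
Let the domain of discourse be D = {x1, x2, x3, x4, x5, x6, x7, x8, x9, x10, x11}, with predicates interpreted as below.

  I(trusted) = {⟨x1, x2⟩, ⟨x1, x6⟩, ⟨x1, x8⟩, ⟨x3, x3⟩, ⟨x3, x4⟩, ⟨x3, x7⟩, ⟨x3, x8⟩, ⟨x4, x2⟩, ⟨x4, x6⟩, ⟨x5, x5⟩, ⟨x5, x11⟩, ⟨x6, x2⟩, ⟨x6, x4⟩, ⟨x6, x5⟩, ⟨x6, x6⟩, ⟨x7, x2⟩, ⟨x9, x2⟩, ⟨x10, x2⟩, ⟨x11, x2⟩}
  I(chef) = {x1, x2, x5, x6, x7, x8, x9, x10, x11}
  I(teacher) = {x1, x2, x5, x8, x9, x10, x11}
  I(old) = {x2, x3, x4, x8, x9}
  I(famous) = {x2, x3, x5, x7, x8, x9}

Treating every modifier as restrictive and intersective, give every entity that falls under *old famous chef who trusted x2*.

⟦who trusted x2⟧ = {x : ⟨x, x2⟩ ∈ ⟦trusted⟧} = {x1, x4, x6, x7, x9, x10, x11}
⟦chef⟧ = {x1, x2, x5, x6, x7, x8, x9, x10, x11}
… ∩ ⟦who trusted x2⟧ = {x1, x2, x5, x6, x7, x8, x9, x10, x11} ∩ {x1, x4, x6, x7, x9, x10, x11} = {x1, x6, x7, x9, x10, x11}
… ∩ ⟦old⟧ = {x1, x6, x7, x9, x10, x11} ∩ {x2, x3, x4, x8, x9} = {x9}
… ∩ ⟦famous⟧ = {x9} ∩ {x2, x3, x5, x7, x8, x9} = {x9}
So ⟦old famous chef who trusted x2⟧ = {x9}.

{x9}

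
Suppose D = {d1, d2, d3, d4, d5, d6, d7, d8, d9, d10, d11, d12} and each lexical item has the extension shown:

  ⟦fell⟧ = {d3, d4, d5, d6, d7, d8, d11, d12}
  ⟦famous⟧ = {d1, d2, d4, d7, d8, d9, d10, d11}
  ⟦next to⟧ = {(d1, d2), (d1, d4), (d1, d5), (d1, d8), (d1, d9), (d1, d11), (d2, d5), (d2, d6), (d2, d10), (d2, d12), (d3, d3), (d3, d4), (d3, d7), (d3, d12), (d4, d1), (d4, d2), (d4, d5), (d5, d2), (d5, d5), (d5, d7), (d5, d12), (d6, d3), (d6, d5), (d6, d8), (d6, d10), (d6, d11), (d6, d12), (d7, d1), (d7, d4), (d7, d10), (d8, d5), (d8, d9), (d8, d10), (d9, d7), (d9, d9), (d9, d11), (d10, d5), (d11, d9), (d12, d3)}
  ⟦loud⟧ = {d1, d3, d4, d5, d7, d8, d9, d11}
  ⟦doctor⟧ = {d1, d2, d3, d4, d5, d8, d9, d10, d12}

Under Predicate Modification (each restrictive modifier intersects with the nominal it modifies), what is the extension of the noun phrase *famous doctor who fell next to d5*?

⟦who fell⟧ = ⟦fell⟧ = {d3, d4, d5, d6, d7, d8, d11, d12}
⟦next to d5⟧ = {x : ⟨x, d5⟩ ∈ ⟦next to⟧} = {d1, d2, d4, d5, d6, d8, d10}
⟦doctor⟧ = {d1, d2, d3, d4, d5, d8, d9, d10, d12}
… ∩ ⟦who fell⟧ = {d1, d2, d3, d4, d5, d8, d9, d10, d12} ∩ {d3, d4, d5, d6, d7, d8, d11, d12} = {d3, d4, d5, d8, d12}
… ∩ ⟦next to d5⟧ = {d3, d4, d5, d8, d12} ∩ {d1, d2, d4, d5, d6, d8, d10} = {d4, d5, d8}
… ∩ ⟦famous⟧ = {d4, d5, d8} ∩ {d1, d2, d4, d7, d8, d9, d10, d11} = {d4, d8}
So ⟦famous doctor who fell next to d5⟧ = {d4, d8}.

{d4, d8}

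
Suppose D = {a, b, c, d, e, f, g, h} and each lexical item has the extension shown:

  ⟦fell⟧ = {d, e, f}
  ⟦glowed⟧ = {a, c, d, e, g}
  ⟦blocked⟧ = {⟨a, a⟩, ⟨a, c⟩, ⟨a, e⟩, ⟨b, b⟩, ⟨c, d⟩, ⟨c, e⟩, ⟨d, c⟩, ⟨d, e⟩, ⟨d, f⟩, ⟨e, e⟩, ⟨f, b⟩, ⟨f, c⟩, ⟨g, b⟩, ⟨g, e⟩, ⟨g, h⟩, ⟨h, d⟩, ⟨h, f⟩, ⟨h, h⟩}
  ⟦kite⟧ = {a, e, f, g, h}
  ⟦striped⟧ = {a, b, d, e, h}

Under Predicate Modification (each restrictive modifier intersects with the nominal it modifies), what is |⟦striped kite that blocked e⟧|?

⟦that blocked e⟧ = {x : ⟨x, e⟩ ∈ ⟦blocked⟧} = {a, c, d, e, g}
⟦kite⟧ = {a, e, f, g, h}
… ∩ ⟦that blocked e⟧ = {a, e, f, g, h} ∩ {a, c, d, e, g} = {a, e, g}
… ∩ ⟦striped⟧ = {a, e, g} ∩ {a, b, d, e, h} = {a, e}
⟦striped kite that blocked e⟧ = {a, e}, so the cardinality is 2.

2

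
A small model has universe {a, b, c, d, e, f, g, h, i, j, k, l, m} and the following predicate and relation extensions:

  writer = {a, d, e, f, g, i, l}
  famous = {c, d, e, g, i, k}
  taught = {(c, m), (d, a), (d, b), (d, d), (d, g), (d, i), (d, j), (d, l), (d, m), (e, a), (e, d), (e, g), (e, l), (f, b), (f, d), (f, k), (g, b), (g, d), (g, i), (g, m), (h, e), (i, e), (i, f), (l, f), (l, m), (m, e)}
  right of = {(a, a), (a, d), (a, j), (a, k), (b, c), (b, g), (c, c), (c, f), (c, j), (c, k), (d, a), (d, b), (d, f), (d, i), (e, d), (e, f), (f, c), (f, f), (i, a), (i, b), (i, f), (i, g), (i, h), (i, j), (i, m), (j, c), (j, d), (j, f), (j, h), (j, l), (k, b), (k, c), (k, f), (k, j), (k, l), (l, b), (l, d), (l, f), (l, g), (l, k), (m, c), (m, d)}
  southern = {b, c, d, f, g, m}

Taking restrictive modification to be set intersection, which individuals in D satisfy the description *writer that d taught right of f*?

{d, i, l}

⟦that d taught⟧ = {x : ⟨d, x⟩ ∈ ⟦taught⟧} = {a, b, d, g, i, j, l, m}
⟦right of f⟧ = {x : ⟨x, f⟩ ∈ ⟦right of⟧} = {c, d, e, f, i, j, k, l}
⟦writer⟧ = {a, d, e, f, g, i, l}
… ∩ ⟦that d taught⟧ = {a, d, e, f, g, i, l} ∩ {a, b, d, g, i, j, l, m} = {a, d, g, i, l}
… ∩ ⟦right of f⟧ = {a, d, g, i, l} ∩ {c, d, e, f, i, j, k, l} = {d, i, l}
So ⟦writer that d taught right of f⟧ = {d, i, l}.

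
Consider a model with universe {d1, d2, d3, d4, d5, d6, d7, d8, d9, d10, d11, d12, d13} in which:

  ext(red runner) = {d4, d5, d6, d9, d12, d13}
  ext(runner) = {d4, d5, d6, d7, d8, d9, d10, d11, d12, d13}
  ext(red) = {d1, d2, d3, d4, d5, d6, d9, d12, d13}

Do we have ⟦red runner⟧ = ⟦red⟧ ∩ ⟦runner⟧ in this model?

⟦red⟧ ∩ ⟦runner⟧ = {d1, d2, d3, d4, d5, d6, d9, d12, d13} ∩ {d4, d5, d6, d7, d8, d9, d10, d11, d12, d13} = {d4, d5, d6, d9, d12, d13}
Observed ⟦red runner⟧ = {d4, d5, d6, d9, d12, d13}.
These coincide, so the modifier is intersective here.

yes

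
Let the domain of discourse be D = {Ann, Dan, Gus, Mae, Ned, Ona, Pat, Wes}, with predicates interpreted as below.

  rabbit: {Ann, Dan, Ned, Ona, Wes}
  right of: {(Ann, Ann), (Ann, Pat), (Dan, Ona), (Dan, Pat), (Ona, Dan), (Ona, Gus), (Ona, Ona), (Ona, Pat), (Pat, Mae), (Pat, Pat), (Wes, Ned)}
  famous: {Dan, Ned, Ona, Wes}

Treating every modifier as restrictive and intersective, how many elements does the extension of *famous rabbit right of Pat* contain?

⟦right of Pat⟧ = {x : ⟨x, Pat⟩ ∈ ⟦right of⟧} = {Ann, Dan, Ona, Pat}
⟦rabbit⟧ = {Ann, Dan, Ned, Ona, Wes}
… ∩ ⟦right of Pat⟧ = {Ann, Dan, Ned, Ona, Wes} ∩ {Ann, Dan, Ona, Pat} = {Ann, Dan, Ona}
… ∩ ⟦famous⟧ = {Ann, Dan, Ona} ∩ {Dan, Ned, Ona, Wes} = {Dan, Ona}
⟦famous rabbit right of Pat⟧ = {Dan, Ona}, so the cardinality is 2.

2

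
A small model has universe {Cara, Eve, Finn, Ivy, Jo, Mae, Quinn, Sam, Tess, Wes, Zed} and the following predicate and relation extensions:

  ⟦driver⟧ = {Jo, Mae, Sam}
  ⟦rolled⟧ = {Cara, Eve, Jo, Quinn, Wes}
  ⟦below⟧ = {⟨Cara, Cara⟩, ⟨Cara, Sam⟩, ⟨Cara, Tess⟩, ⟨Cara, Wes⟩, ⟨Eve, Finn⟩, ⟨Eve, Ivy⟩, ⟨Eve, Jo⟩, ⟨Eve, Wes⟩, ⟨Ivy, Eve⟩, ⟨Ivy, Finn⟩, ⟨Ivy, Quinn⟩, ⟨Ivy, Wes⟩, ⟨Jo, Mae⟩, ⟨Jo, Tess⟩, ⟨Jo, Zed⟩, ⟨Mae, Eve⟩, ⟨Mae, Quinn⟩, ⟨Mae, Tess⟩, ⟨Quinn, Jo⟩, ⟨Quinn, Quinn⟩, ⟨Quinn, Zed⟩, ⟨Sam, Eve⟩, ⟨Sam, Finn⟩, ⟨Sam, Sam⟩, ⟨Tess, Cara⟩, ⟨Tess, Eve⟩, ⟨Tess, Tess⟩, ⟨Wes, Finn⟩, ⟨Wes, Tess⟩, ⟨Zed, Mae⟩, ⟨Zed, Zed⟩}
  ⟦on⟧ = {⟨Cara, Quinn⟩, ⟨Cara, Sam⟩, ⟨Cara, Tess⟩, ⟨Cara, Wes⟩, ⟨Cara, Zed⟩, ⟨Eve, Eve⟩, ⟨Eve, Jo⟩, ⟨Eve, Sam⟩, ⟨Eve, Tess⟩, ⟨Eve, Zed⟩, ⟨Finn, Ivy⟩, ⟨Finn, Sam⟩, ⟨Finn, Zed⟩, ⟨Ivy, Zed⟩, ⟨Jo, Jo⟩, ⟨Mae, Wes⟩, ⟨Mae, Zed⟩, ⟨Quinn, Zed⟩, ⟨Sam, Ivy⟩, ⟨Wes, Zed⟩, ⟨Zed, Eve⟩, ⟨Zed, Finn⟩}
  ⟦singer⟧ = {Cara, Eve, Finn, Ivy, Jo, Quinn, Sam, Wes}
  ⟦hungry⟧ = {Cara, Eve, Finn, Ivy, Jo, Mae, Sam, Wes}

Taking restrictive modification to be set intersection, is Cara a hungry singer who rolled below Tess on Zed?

yes

⟦who rolled⟧ = ⟦rolled⟧ = {Cara, Eve, Jo, Quinn, Wes}
⟦below Tess⟧ = {x : ⟨x, Tess⟩ ∈ ⟦below⟧} = {Cara, Jo, Mae, Tess, Wes}
⟦on Zed⟧ = {x : ⟨x, Zed⟩ ∈ ⟦on⟧} = {Cara, Eve, Finn, Ivy, Mae, Quinn, Wes}
⟦singer⟧ = {Cara, Eve, Finn, Ivy, Jo, Quinn, Sam, Wes}
… ∩ ⟦who rolled⟧ = {Cara, Eve, Finn, Ivy, Jo, Quinn, Sam, Wes} ∩ {Cara, Eve, Jo, Quinn, Wes} = {Cara, Eve, Jo, Quinn, Wes}
… ∩ ⟦below Tess⟧ = {Cara, Eve, Jo, Quinn, Wes} ∩ {Cara, Jo, Mae, Tess, Wes} = {Cara, Jo, Wes}
… ∩ ⟦on Zed⟧ = {Cara, Jo, Wes} ∩ {Cara, Eve, Finn, Ivy, Mae, Quinn, Wes} = {Cara, Wes}
… ∩ ⟦hungry⟧ = {Cara, Wes} ∩ {Cara, Eve, Finn, Ivy, Jo, Mae, Sam, Wes} = {Cara, Wes}
⟦hungry singer who rolled below Tess on Zed⟧ = {Cara, Wes}; Cara ∈ this set.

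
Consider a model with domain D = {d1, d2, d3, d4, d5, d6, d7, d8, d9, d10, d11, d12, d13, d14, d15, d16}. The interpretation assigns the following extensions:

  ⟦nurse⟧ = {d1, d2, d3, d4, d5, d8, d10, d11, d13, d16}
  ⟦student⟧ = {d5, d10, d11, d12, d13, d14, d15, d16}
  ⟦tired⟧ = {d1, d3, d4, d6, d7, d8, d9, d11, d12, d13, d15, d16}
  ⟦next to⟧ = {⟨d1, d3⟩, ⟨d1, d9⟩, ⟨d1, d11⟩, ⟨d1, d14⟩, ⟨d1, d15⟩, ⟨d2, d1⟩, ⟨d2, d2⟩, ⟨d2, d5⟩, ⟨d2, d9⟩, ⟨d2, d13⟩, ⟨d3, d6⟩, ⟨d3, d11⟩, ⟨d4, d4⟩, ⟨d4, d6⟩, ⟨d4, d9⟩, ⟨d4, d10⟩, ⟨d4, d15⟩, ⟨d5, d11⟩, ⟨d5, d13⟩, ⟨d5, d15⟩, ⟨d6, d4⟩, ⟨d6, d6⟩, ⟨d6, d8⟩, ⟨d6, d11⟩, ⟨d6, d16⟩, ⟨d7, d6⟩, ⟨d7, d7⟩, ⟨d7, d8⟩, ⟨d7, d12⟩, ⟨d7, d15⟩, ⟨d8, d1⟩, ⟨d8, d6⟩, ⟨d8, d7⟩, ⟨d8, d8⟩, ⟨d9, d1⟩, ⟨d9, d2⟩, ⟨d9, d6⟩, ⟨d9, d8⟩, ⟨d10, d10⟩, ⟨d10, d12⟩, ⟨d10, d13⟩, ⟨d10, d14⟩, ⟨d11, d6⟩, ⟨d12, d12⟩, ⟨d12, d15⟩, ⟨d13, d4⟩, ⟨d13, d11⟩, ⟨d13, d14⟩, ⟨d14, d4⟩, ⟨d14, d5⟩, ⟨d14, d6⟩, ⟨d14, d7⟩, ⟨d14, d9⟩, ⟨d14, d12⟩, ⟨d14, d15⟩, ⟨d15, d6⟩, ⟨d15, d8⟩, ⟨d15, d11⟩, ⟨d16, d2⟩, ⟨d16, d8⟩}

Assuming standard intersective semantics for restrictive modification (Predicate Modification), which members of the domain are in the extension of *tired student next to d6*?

⟦next to d6⟧ = {x : ⟨x, d6⟩ ∈ ⟦next to⟧} = {d3, d4, d6, d7, d8, d9, d11, d14, d15}
⟦student⟧ = {d5, d10, d11, d12, d13, d14, d15, d16}
… ∩ ⟦next to d6⟧ = {d5, d10, d11, d12, d13, d14, d15, d16} ∩ {d3, d4, d6, d7, d8, d9, d11, d14, d15} = {d11, d14, d15}
… ∩ ⟦tired⟧ = {d11, d14, d15} ∩ {d1, d3, d4, d6, d7, d8, d9, d11, d12, d13, d15, d16} = {d11, d15}
So ⟦tired student next to d6⟧ = {d11, d15}.

{d11, d15}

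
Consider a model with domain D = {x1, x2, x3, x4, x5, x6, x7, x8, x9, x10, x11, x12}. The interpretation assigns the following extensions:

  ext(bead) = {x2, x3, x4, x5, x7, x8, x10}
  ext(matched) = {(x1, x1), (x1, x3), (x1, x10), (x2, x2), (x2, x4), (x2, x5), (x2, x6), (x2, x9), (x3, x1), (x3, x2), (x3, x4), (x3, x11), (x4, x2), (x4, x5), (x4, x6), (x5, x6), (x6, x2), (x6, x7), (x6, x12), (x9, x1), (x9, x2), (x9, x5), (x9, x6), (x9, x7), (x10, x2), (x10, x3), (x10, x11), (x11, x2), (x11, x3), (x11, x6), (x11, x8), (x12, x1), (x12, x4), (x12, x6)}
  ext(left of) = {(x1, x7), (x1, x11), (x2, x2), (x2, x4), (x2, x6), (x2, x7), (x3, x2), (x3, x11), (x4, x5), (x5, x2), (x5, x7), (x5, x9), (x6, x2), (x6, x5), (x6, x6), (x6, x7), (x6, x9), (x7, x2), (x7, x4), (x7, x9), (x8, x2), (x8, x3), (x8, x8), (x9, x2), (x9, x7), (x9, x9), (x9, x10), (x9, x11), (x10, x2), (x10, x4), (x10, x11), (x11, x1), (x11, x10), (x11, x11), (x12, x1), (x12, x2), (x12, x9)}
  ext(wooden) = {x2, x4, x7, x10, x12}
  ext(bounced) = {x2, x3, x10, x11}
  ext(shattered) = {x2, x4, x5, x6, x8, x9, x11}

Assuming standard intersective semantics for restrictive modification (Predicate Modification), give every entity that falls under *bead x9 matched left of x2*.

{x2, x5, x7}

⟦x9 matched⟧ = {x : ⟨x9, x⟩ ∈ ⟦matched⟧} = {x1, x2, x5, x6, x7}
⟦left of x2⟧ = {x : ⟨x, x2⟩ ∈ ⟦left of⟧} = {x2, x3, x5, x6, x7, x8, x9, x10, x12}
⟦bead⟧ = {x2, x3, x4, x5, x7, x8, x10}
… ∩ ⟦x9 matched⟧ = {x2, x3, x4, x5, x7, x8, x10} ∩ {x1, x2, x5, x6, x7} = {x2, x5, x7}
… ∩ ⟦left of x2⟧ = {x2, x5, x7} ∩ {x2, x3, x5, x6, x7, x8, x9, x10, x12} = {x2, x5, x7}
So ⟦bead x9 matched left of x2⟧ = {x2, x5, x7}.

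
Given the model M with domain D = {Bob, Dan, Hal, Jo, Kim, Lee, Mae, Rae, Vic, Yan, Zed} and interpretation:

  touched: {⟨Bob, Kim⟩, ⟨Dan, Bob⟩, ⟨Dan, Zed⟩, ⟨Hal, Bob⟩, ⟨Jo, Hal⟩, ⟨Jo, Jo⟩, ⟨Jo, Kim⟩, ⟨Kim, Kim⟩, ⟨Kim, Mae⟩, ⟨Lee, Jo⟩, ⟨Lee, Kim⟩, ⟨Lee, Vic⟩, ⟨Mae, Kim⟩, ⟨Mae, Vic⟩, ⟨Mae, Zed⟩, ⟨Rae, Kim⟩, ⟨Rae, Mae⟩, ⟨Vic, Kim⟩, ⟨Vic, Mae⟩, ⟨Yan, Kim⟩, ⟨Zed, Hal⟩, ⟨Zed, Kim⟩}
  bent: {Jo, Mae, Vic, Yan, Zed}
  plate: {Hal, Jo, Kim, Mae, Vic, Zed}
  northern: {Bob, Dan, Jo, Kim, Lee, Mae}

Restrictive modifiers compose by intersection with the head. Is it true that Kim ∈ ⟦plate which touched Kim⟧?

⟦which touched Kim⟧ = {x : ⟨x, Kim⟩ ∈ ⟦touched⟧} = {Bob, Jo, Kim, Lee, Mae, Rae, Vic, Yan, Zed}
⟦plate⟧ = {Hal, Jo, Kim, Mae, Vic, Zed}
… ∩ ⟦which touched Kim⟧ = {Hal, Jo, Kim, Mae, Vic, Zed} ∩ {Bob, Jo, Kim, Lee, Mae, Rae, Vic, Yan, Zed} = {Jo, Kim, Mae, Vic, Zed}
⟦plate which touched Kim⟧ = {Jo, Kim, Mae, Vic, Zed}; Kim ∈ this set.

yes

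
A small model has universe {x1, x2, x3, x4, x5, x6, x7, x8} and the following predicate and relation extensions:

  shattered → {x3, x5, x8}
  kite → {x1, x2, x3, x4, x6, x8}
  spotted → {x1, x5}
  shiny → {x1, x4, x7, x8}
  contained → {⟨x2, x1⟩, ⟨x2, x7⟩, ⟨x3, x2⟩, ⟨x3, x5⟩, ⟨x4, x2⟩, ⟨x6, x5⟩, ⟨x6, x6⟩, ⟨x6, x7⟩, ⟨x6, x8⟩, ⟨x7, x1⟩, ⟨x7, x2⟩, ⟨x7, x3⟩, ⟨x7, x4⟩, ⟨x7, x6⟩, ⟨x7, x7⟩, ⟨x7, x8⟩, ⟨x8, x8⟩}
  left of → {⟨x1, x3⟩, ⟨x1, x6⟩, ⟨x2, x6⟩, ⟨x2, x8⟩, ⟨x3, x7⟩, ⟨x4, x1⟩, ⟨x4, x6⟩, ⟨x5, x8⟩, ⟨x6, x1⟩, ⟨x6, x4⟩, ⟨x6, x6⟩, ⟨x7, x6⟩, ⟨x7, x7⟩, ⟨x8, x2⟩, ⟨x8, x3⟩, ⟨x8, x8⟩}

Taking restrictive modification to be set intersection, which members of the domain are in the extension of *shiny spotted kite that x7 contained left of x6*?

⟦that x7 contained⟧ = {x : ⟨x7, x⟩ ∈ ⟦contained⟧} = {x1, x2, x3, x4, x6, x7, x8}
⟦left of x6⟧ = {x : ⟨x, x6⟩ ∈ ⟦left of⟧} = {x1, x2, x4, x6, x7}
⟦kite⟧ = {x1, x2, x3, x4, x6, x8}
… ∩ ⟦that x7 contained⟧ = {x1, x2, x3, x4, x6, x8} ∩ {x1, x2, x3, x4, x6, x7, x8} = {x1, x2, x3, x4, x6, x8}
… ∩ ⟦left of x6⟧ = {x1, x2, x3, x4, x6, x8} ∩ {x1, x2, x4, x6, x7} = {x1, x2, x4, x6}
… ∩ ⟦shiny⟧ = {x1, x2, x4, x6} ∩ {x1, x4, x7, x8} = {x1, x4}
… ∩ ⟦spotted⟧ = {x1, x4} ∩ {x1, x5} = {x1}
So ⟦shiny spotted kite that x7 contained left of x6⟧ = {x1}.

{x1}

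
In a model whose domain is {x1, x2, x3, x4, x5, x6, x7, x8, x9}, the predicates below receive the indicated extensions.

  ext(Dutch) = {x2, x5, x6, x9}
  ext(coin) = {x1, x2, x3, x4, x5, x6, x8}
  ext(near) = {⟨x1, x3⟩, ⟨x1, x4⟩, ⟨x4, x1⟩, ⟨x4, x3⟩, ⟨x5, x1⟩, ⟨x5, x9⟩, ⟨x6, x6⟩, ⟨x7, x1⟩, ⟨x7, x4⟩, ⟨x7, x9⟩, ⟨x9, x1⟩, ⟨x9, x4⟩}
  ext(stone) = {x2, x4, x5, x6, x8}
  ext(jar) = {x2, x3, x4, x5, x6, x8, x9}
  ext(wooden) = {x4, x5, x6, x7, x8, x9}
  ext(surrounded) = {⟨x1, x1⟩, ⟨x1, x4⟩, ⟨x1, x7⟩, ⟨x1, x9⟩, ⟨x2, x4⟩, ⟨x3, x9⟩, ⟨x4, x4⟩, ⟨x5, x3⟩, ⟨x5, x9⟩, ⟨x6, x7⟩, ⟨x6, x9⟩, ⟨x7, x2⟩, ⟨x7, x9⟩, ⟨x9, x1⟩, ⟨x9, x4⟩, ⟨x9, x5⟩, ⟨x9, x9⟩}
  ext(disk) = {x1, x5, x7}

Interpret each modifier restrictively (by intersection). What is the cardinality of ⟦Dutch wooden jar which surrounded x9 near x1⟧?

⟦which surrounded x9⟧ = {x : ⟨x, x9⟩ ∈ ⟦surrounded⟧} = {x1, x3, x5, x6, x7, x9}
⟦near x1⟧ = {x : ⟨x, x1⟩ ∈ ⟦near⟧} = {x4, x5, x7, x9}
⟦jar⟧ = {x2, x3, x4, x5, x6, x8, x9}
… ∩ ⟦which surrounded x9⟧ = {x2, x3, x4, x5, x6, x8, x9} ∩ {x1, x3, x5, x6, x7, x9} = {x3, x5, x6, x9}
… ∩ ⟦near x1⟧ = {x3, x5, x6, x9} ∩ {x4, x5, x7, x9} = {x5, x9}
… ∩ ⟦Dutch⟧ = {x5, x9} ∩ {x2, x5, x6, x9} = {x5, x9}
… ∩ ⟦wooden⟧ = {x5, x9} ∩ {x4, x5, x6, x7, x8, x9} = {x5, x9}
⟦Dutch wooden jar which surrounded x9 near x1⟧ = {x5, x9}, so the cardinality is 2.

2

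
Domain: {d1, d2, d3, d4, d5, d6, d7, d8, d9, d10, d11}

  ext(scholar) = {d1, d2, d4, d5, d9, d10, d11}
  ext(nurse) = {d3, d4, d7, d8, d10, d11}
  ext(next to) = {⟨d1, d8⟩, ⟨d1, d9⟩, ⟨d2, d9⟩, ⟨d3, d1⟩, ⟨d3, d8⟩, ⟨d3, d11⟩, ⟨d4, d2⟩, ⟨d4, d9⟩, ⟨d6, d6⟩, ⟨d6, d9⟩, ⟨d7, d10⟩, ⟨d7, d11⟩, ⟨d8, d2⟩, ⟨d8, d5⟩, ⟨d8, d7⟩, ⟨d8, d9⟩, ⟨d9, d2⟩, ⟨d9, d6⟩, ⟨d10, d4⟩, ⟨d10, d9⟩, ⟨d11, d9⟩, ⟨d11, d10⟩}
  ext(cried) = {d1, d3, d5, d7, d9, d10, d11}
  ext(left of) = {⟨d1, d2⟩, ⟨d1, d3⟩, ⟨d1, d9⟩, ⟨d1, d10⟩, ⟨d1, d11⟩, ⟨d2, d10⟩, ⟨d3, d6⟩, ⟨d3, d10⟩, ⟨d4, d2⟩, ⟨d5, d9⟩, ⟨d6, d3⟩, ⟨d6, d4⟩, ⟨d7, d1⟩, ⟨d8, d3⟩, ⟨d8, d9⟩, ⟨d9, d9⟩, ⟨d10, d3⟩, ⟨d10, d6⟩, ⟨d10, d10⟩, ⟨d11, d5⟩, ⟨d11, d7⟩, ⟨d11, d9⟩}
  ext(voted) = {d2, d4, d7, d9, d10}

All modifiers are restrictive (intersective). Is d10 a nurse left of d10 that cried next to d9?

⟦left of d10⟧ = {x : ⟨x, d10⟩ ∈ ⟦left of⟧} = {d1, d2, d3, d10}
⟦that cried⟧ = ⟦cried⟧ = {d1, d3, d5, d7, d9, d10, d11}
⟦next to d9⟧ = {x : ⟨x, d9⟩ ∈ ⟦next to⟧} = {d1, d2, d4, d6, d8, d10, d11}
⟦nurse⟧ = {d3, d4, d7, d8, d10, d11}
… ∩ ⟦left of d10⟧ = {d3, d4, d7, d8, d10, d11} ∩ {d1, d2, d3, d10} = {d3, d10}
… ∩ ⟦that cried⟧ = {d3, d10} ∩ {d1, d3, d5, d7, d9, d10, d11} = {d3, d10}
… ∩ ⟦next to d9⟧ = {d3, d10} ∩ {d1, d2, d4, d6, d8, d10, d11} = {d10}
⟦nurse left of d10 that cried next to d9⟧ = {d10}; d10 ∈ this set.

yes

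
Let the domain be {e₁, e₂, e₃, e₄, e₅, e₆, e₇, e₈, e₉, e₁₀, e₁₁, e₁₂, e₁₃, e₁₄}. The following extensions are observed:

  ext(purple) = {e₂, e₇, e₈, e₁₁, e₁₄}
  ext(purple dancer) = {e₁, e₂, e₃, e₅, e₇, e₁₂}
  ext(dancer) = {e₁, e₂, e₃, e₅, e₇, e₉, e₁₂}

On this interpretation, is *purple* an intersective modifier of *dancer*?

⟦purple⟧ ∩ ⟦dancer⟧ = {e₂, e₇, e₈, e₁₁, e₁₄} ∩ {e₁, e₂, e₃, e₅, e₇, e₉, e₁₂} = {e₂, e₇}
Observed ⟦purple dancer⟧ = {e₁, e₂, e₃, e₅, e₇, e₁₂}.
These differ, so the modifier is not intersective in this model.

no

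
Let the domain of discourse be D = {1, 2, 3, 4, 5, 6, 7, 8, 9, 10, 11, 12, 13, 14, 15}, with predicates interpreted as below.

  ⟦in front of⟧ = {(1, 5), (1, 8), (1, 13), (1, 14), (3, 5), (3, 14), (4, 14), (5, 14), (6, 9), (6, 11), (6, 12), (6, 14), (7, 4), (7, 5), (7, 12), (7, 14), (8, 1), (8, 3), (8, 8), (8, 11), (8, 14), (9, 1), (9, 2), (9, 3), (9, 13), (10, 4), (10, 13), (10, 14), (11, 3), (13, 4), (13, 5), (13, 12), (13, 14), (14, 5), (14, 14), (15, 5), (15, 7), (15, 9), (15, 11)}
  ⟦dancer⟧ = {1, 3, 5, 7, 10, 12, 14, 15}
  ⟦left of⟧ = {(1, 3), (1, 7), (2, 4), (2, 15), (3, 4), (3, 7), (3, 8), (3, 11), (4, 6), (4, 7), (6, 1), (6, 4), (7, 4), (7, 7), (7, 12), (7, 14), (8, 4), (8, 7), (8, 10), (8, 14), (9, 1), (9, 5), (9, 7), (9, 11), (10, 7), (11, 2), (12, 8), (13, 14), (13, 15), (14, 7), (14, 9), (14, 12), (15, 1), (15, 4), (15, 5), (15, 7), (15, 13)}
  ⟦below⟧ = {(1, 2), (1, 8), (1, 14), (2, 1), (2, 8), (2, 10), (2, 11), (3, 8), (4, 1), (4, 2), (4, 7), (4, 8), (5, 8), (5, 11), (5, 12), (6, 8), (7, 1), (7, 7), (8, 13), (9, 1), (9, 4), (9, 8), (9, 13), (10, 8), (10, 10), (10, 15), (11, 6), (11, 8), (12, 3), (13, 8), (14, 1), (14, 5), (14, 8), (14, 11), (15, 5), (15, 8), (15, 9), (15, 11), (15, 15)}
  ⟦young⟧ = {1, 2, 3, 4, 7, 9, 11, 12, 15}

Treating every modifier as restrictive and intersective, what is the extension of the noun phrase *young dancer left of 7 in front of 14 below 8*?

{1, 3}

⟦left of 7⟧ = {x : ⟨x, 7⟩ ∈ ⟦left of⟧} = {1, 3, 4, 7, 8, 9, 10, 14, 15}
⟦in front of 14⟧ = {x : ⟨x, 14⟩ ∈ ⟦in front of⟧} = {1, 3, 4, 5, 6, 7, 8, 10, 13, 14}
⟦below 8⟧ = {x : ⟨x, 8⟩ ∈ ⟦below⟧} = {1, 2, 3, 4, 5, 6, 9, 10, 11, 13, 14, 15}
⟦dancer⟧ = {1, 3, 5, 7, 10, 12, 14, 15}
… ∩ ⟦left of 7⟧ = {1, 3, 5, 7, 10, 12, 14, 15} ∩ {1, 3, 4, 7, 8, 9, 10, 14, 15} = {1, 3, 7, 10, 14, 15}
… ∩ ⟦in front of 14⟧ = {1, 3, 7, 10, 14, 15} ∩ {1, 3, 4, 5, 6, 7, 8, 10, 13, 14} = {1, 3, 7, 10, 14}
… ∩ ⟦below 8⟧ = {1, 3, 7, 10, 14} ∩ {1, 2, 3, 4, 5, 6, 9, 10, 11, 13, 14, 15} = {1, 3, 10, 14}
… ∩ ⟦young⟧ = {1, 3, 10, 14} ∩ {1, 2, 3, 4, 7, 9, 11, 12, 15} = {1, 3}
So ⟦young dancer left of 7 in front of 14 below 8⟧ = {1, 3}.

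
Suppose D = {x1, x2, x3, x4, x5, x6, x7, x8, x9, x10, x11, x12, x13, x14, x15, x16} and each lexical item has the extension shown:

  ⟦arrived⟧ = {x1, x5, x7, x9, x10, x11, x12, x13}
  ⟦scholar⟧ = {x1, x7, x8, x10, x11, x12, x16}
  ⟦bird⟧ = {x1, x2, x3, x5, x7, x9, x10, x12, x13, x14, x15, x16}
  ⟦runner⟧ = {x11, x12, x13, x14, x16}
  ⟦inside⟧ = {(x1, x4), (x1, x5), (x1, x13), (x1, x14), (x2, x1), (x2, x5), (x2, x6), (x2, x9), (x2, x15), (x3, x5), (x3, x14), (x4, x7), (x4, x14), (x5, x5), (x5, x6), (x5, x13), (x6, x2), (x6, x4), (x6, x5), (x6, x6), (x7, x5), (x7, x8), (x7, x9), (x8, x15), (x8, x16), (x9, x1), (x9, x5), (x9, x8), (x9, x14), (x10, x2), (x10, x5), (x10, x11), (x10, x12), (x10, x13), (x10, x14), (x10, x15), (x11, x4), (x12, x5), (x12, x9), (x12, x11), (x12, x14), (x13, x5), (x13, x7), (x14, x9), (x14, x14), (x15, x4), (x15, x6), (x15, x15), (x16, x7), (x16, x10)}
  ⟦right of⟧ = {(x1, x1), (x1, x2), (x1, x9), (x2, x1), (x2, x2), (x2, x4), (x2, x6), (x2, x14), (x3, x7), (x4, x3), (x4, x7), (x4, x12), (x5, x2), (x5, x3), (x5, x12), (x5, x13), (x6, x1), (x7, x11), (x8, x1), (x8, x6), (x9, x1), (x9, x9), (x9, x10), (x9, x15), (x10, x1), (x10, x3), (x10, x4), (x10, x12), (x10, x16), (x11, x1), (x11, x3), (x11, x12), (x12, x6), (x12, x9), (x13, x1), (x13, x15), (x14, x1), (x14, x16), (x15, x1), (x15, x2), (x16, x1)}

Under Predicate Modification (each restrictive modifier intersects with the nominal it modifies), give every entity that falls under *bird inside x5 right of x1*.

⟦inside x5⟧ = {x : ⟨x, x5⟩ ∈ ⟦inside⟧} = {x1, x2, x3, x5, x6, x7, x9, x10, x12, x13}
⟦right of x1⟧ = {x : ⟨x, x1⟩ ∈ ⟦right of⟧} = {x1, x2, x6, x8, x9, x10, x11, x13, x14, x15, x16}
⟦bird⟧ = {x1, x2, x3, x5, x7, x9, x10, x12, x13, x14, x15, x16}
… ∩ ⟦inside x5⟧ = {x1, x2, x3, x5, x7, x9, x10, x12, x13, x14, x15, x16} ∩ {x1, x2, x3, x5, x6, x7, x9, x10, x12, x13} = {x1, x2, x3, x5, x7, x9, x10, x12, x13}
… ∩ ⟦right of x1⟧ = {x1, x2, x3, x5, x7, x9, x10, x12, x13} ∩ {x1, x2, x6, x8, x9, x10, x11, x13, x14, x15, x16} = {x1, x2, x9, x10, x13}
So ⟦bird inside x5 right of x1⟧ = {x1, x2, x9, x10, x13}.

{x1, x2, x9, x10, x13}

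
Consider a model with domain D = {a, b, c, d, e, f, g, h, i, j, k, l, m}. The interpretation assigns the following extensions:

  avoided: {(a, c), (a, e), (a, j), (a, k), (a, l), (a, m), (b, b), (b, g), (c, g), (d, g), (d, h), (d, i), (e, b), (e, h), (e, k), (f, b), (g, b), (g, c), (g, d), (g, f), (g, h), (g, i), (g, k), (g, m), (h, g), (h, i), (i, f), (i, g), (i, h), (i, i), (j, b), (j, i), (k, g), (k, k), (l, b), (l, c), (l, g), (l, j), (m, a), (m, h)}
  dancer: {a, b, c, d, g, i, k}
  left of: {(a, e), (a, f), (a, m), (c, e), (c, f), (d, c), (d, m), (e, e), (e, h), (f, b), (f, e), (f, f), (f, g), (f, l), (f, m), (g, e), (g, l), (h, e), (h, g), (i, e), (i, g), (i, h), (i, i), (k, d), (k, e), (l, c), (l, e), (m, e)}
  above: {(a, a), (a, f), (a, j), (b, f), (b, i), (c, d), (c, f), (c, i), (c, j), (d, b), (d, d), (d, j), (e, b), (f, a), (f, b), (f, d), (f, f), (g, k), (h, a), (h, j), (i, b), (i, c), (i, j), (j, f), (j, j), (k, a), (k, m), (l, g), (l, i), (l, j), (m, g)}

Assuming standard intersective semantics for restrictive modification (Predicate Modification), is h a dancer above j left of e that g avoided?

no

⟦above j⟧ = {x : ⟨x, j⟩ ∈ ⟦above⟧} = {a, c, d, h, i, j, l}
⟦left of e⟧ = {x : ⟨x, e⟩ ∈ ⟦left of⟧} = {a, c, e, f, g, h, i, k, l, m}
⟦that g avoided⟧ = {x : ⟨g, x⟩ ∈ ⟦avoided⟧} = {b, c, d, f, h, i, k, m}
⟦dancer⟧ = {a, b, c, d, g, i, k}
… ∩ ⟦above j⟧ = {a, b, c, d, g, i, k} ∩ {a, c, d, h, i, j, l} = {a, c, d, i}
… ∩ ⟦left of e⟧ = {a, c, d, i} ∩ {a, c, e, f, g, h, i, k, l, m} = {a, c, i}
… ∩ ⟦that g avoided⟧ = {a, c, i} ∩ {b, c, d, f, h, i, k, m} = {c, i}
⟦dancer above j left of e that g avoided⟧ = {c, i}; h ∉ this set.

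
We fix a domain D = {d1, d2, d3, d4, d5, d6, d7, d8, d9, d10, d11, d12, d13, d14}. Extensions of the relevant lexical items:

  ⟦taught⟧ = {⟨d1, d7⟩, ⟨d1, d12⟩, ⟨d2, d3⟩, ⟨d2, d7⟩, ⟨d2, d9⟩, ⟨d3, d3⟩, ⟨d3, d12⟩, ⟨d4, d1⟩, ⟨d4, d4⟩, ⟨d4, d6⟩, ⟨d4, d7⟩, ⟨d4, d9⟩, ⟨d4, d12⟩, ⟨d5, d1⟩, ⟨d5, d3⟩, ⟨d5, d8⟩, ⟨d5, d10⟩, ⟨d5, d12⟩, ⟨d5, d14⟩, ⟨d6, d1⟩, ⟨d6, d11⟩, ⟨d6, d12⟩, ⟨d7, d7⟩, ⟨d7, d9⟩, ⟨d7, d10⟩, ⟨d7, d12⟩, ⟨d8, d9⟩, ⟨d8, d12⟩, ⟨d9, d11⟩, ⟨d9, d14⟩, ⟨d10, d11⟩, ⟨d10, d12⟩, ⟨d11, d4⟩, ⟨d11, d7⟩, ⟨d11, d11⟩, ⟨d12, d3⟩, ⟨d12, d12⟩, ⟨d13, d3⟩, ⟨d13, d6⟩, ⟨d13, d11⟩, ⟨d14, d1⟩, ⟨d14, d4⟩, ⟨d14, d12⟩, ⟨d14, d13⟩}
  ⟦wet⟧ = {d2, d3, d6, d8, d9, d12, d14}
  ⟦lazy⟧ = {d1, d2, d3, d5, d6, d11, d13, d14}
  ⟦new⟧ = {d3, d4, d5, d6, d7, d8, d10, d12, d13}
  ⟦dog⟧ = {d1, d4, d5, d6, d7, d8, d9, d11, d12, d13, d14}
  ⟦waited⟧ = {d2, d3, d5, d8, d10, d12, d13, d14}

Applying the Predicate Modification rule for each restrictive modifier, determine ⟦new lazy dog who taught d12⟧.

⟦who taught d12⟧ = {x : ⟨x, d12⟩ ∈ ⟦taught⟧} = {d1, d3, d4, d5, d6, d7, d8, d10, d12, d14}
⟦dog⟧ = {d1, d4, d5, d6, d7, d8, d9, d11, d12, d13, d14}
… ∩ ⟦who taught d12⟧ = {d1, d4, d5, d6, d7, d8, d9, d11, d12, d13, d14} ∩ {d1, d3, d4, d5, d6, d7, d8, d10, d12, d14} = {d1, d4, d5, d6, d7, d8, d12, d14}
… ∩ ⟦new⟧ = {d1, d4, d5, d6, d7, d8, d12, d14} ∩ {d3, d4, d5, d6, d7, d8, d10, d12, d13} = {d4, d5, d6, d7, d8, d12}
… ∩ ⟦lazy⟧ = {d4, d5, d6, d7, d8, d12} ∩ {d1, d2, d3, d5, d6, d11, d13, d14} = {d5, d6}
So ⟦new lazy dog who taught d12⟧ = {d5, d6}.

{d5, d6}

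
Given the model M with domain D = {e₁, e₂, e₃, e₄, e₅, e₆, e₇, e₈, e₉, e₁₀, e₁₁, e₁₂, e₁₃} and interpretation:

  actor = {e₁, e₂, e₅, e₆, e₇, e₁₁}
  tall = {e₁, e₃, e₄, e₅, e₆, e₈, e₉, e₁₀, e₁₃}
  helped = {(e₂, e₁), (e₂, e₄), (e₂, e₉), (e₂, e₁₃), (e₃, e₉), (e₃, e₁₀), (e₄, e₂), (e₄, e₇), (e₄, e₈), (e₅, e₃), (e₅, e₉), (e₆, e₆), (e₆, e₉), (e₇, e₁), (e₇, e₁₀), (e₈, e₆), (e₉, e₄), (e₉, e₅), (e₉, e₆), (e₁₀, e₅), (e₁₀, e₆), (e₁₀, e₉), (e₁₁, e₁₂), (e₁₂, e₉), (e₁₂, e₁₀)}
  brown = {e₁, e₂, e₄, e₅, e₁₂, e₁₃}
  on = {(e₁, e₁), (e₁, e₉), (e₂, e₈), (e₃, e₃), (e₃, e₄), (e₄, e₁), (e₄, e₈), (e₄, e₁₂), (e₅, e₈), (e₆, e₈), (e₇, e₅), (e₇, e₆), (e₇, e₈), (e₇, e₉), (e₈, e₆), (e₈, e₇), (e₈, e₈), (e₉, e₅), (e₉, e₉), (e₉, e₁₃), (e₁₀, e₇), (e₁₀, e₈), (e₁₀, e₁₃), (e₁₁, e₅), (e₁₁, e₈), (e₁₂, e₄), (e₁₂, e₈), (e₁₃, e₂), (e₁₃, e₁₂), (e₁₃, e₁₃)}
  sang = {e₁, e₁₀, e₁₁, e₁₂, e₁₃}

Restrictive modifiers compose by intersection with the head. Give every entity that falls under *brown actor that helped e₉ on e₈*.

⟦that helped e₉⟧ = {x : ⟨x, e₉⟩ ∈ ⟦helped⟧} = {e₂, e₃, e₅, e₆, e₁₀, e₁₂}
⟦on e₈⟧ = {x : ⟨x, e₈⟩ ∈ ⟦on⟧} = {e₂, e₄, e₅, e₆, e₇, e₈, e₁₀, e₁₁, e₁₂}
⟦actor⟧ = {e₁, e₂, e₅, e₆, e₇, e₁₁}
… ∩ ⟦that helped e₉⟧ = {e₁, e₂, e₅, e₆, e₇, e₁₁} ∩ {e₂, e₃, e₅, e₆, e₁₀, e₁₂} = {e₂, e₅, e₆}
… ∩ ⟦on e₈⟧ = {e₂, e₅, e₆} ∩ {e₂, e₄, e₅, e₆, e₇, e₈, e₁₀, e₁₁, e₁₂} = {e₂, e₅, e₆}
… ∩ ⟦brown⟧ = {e₂, e₅, e₆} ∩ {e₁, e₂, e₄, e₅, e₁₂, e₁₃} = {e₂, e₅}
So ⟦brown actor that helped e₉ on e₈⟧ = {e₂, e₅}.

{e₂, e₅}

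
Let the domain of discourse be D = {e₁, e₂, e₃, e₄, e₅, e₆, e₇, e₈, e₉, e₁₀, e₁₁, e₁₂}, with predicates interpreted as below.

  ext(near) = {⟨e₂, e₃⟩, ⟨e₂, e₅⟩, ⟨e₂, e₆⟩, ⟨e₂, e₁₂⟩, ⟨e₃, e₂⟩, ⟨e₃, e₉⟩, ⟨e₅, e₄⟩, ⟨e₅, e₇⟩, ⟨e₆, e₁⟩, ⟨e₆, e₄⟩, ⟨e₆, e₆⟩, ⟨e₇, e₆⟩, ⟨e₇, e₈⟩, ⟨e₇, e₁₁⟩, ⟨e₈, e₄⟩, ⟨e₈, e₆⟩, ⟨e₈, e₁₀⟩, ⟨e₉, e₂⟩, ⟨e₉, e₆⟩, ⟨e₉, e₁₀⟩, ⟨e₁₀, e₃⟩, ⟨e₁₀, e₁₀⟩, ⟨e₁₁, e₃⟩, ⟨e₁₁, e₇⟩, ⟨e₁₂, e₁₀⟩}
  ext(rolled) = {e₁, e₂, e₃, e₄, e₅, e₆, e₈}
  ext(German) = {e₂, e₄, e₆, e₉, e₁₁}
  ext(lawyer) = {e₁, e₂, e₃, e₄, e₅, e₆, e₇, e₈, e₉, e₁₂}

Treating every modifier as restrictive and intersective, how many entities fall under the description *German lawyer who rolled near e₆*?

2

⟦who rolled⟧ = ⟦rolled⟧ = {e₁, e₂, e₃, e₄, e₅, e₆, e₈}
⟦near e₆⟧ = {x : ⟨x, e₆⟩ ∈ ⟦near⟧} = {e₂, e₆, e₇, e₈, e₉}
⟦lawyer⟧ = {e₁, e₂, e₃, e₄, e₅, e₆, e₇, e₈, e₉, e₁₂}
… ∩ ⟦who rolled⟧ = {e₁, e₂, e₃, e₄, e₅, e₆, e₇, e₈, e₉, e₁₂} ∩ {e₁, e₂, e₃, e₄, e₅, e₆, e₈} = {e₁, e₂, e₃, e₄, e₅, e₆, e₈}
… ∩ ⟦near e₆⟧ = {e₁, e₂, e₃, e₄, e₅, e₆, e₈} ∩ {e₂, e₆, e₇, e₈, e₉} = {e₂, e₆, e₈}
… ∩ ⟦German⟧ = {e₂, e₆, e₈} ∩ {e₂, e₄, e₆, e₉, e₁₁} = {e₂, e₆}
⟦German lawyer who rolled near e₆⟧ = {e₂, e₆}, so the cardinality is 2.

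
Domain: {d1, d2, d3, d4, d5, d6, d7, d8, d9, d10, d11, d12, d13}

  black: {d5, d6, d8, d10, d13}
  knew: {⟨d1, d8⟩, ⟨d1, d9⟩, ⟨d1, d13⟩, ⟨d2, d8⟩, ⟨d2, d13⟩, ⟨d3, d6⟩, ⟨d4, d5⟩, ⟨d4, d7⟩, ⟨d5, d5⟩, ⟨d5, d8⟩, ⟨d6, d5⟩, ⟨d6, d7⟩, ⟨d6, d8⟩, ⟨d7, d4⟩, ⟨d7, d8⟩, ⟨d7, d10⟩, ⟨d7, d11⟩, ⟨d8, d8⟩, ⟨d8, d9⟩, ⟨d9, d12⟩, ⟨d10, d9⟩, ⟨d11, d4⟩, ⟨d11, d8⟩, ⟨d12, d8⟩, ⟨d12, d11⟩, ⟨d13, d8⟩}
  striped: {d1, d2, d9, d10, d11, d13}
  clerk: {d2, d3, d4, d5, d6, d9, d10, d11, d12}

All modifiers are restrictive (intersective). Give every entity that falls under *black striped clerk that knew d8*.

{ }

⟦that knew d8⟧ = {x : ⟨x, d8⟩ ∈ ⟦knew⟧} = {d1, d2, d5, d6, d7, d8, d11, d12, d13}
⟦clerk⟧ = {d2, d3, d4, d5, d6, d9, d10, d11, d12}
… ∩ ⟦that knew d8⟧ = {d2, d3, d4, d5, d6, d9, d10, d11, d12} ∩ {d1, d2, d5, d6, d7, d8, d11, d12, d13} = {d2, d5, d6, d11, d12}
… ∩ ⟦black⟧ = {d2, d5, d6, d11, d12} ∩ {d5, d6, d8, d10, d13} = {d5, d6}
… ∩ ⟦striped⟧ = {d5, d6} ∩ {d1, d2, d9, d10, d11, d13} = ∅
So ⟦black striped clerk that knew d8⟧ = { }.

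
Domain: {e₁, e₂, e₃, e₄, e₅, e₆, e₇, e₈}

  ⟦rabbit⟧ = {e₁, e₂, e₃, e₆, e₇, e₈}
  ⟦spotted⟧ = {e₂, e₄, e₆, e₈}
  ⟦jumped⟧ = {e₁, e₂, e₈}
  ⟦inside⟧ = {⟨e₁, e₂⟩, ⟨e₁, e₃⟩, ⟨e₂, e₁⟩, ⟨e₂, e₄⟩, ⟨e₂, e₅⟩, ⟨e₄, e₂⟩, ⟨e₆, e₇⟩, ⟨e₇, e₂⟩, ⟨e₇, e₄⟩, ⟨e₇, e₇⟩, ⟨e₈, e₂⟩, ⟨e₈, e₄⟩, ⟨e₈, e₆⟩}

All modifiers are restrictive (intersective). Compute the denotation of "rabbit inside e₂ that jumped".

{e₁, e₈}

⟦inside e₂⟧ = {x : ⟨x, e₂⟩ ∈ ⟦inside⟧} = {e₁, e₄, e₇, e₈}
⟦that jumped⟧ = ⟦jumped⟧ = {e₁, e₂, e₈}
⟦rabbit⟧ = {e₁, e₂, e₃, e₆, e₇, e₈}
… ∩ ⟦inside e₂⟧ = {e₁, e₂, e₃, e₆, e₇, e₈} ∩ {e₁, e₄, e₇, e₈} = {e₁, e₇, e₈}
… ∩ ⟦that jumped⟧ = {e₁, e₇, e₈} ∩ {e₁, e₂, e₈} = {e₁, e₈}
So ⟦rabbit inside e₂ that jumped⟧ = {e₁, e₈}.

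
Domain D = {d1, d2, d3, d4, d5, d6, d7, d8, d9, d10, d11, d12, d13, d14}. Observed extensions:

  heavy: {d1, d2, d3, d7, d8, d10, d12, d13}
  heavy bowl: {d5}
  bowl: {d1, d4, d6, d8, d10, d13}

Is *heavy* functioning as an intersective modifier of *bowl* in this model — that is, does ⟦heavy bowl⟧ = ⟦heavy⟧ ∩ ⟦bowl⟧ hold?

⟦heavy⟧ ∩ ⟦bowl⟧ = {d1, d2, d3, d7, d8, d10, d12, d13} ∩ {d1, d4, d6, d8, d10, d13} = {d1, d8, d10, d13}
Observed ⟦heavy bowl⟧ = {d5}.
These differ, so the modifier is not intersective in this model.

no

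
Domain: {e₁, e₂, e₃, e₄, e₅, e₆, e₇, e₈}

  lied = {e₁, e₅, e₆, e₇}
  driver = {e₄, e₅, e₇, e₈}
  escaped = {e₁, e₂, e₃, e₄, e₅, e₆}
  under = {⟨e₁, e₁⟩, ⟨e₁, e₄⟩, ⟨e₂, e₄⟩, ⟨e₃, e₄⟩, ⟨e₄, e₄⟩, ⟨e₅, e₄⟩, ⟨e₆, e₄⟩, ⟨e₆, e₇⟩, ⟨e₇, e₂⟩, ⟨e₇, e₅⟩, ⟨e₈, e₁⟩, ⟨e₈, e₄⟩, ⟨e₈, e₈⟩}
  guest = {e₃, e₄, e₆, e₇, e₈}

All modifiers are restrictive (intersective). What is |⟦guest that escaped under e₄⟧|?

3

⟦that escaped⟧ = ⟦escaped⟧ = {e₁, e₂, e₃, e₄, e₅, e₆}
⟦under e₄⟧ = {x : ⟨x, e₄⟩ ∈ ⟦under⟧} = {e₁, e₂, e₃, e₄, e₅, e₆, e₈}
⟦guest⟧ = {e₃, e₄, e₆, e₇, e₈}
… ∩ ⟦that escaped⟧ = {e₃, e₄, e₆, e₇, e₈} ∩ {e₁, e₂, e₃, e₄, e₅, e₆} = {e₃, e₄, e₆}
… ∩ ⟦under e₄⟧ = {e₃, e₄, e₆} ∩ {e₁, e₂, e₃, e₄, e₅, e₆, e₈} = {e₃, e₄, e₆}
⟦guest that escaped under e₄⟧ = {e₃, e₄, e₆}, so the cardinality is 3.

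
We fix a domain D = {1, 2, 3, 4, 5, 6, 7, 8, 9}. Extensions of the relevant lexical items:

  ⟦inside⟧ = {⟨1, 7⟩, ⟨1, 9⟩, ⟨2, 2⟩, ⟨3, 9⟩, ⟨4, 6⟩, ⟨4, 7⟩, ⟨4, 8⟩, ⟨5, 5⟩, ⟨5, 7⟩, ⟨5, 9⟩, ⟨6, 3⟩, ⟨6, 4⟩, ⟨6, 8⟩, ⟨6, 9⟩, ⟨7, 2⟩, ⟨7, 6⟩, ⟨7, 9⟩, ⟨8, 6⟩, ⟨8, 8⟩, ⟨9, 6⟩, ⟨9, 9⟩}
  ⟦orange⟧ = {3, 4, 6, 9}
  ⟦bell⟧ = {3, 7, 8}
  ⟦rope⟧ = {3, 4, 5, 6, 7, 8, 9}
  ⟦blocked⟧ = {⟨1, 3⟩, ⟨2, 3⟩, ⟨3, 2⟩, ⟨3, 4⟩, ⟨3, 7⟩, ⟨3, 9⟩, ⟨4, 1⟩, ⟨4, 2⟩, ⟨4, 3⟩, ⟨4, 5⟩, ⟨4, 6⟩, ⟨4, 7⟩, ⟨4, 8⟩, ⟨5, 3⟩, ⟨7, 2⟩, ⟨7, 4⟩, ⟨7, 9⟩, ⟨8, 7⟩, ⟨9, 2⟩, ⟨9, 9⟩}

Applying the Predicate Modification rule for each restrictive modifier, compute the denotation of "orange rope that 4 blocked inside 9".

{3, 6}

⟦that 4 blocked⟧ = {x : ⟨4, x⟩ ∈ ⟦blocked⟧} = {1, 2, 3, 5, 6, 7, 8}
⟦inside 9⟧ = {x : ⟨x, 9⟩ ∈ ⟦inside⟧} = {1, 3, 5, 6, 7, 9}
⟦rope⟧ = {3, 4, 5, 6, 7, 8, 9}
… ∩ ⟦that 4 blocked⟧ = {3, 4, 5, 6, 7, 8, 9} ∩ {1, 2, 3, 5, 6, 7, 8} = {3, 5, 6, 7, 8}
… ∩ ⟦inside 9⟧ = {3, 5, 6, 7, 8} ∩ {1, 3, 5, 6, 7, 9} = {3, 5, 6, 7}
… ∩ ⟦orange⟧ = {3, 5, 6, 7} ∩ {3, 4, 6, 9} = {3, 6}
So ⟦orange rope that 4 blocked inside 9⟧ = {3, 6}.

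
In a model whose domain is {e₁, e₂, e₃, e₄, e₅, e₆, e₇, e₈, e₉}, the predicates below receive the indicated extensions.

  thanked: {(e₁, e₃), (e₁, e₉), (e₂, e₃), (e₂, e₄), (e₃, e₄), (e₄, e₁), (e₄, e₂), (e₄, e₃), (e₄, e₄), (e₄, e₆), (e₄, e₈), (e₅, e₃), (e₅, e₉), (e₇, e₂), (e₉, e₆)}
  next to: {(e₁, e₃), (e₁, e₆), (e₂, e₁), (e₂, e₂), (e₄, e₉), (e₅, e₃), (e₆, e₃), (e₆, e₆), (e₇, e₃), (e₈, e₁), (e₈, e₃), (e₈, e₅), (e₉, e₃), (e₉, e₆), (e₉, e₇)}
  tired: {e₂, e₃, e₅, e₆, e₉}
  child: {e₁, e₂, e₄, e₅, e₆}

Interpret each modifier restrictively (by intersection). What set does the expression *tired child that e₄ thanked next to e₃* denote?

⟦that e₄ thanked⟧ = {x : ⟨e₄, x⟩ ∈ ⟦thanked⟧} = {e₁, e₂, e₃, e₄, e₆, e₈}
⟦next to e₃⟧ = {x : ⟨x, e₃⟩ ∈ ⟦next to⟧} = {e₁, e₅, e₆, e₇, e₈, e₉}
⟦child⟧ = {e₁, e₂, e₄, e₅, e₆}
… ∩ ⟦that e₄ thanked⟧ = {e₁, e₂, e₄, e₅, e₆} ∩ {e₁, e₂, e₃, e₄, e₆, e₈} = {e₁, e₂, e₄, e₆}
… ∩ ⟦next to e₃⟧ = {e₁, e₂, e₄, e₆} ∩ {e₁, e₅, e₆, e₇, e₈, e₉} = {e₁, e₆}
… ∩ ⟦tired⟧ = {e₁, e₆} ∩ {e₂, e₃, e₅, e₆, e₉} = {e₆}
So ⟦tired child that e₄ thanked next to e₃⟧ = {e₆}.

{e₆}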